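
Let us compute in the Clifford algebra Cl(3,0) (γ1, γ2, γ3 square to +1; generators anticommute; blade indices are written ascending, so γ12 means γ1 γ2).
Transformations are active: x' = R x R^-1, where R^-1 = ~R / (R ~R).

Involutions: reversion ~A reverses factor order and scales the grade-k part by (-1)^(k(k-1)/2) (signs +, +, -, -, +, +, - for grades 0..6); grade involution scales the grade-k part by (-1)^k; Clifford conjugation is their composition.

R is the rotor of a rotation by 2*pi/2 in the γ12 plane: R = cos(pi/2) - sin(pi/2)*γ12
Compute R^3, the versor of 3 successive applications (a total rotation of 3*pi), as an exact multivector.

Rotor phase runs at HALF the rotation angle; powers of one rotor simply add phase, so after 3 steps in γ12 the phase is 3*pi/2 = 3*pi/2 and R^3 = cos(3*pi/2) - sin(3*pi/2)*γ12.
cos(3*pi/2) = 0 and sin(3*pi/2) = -1, so R^3 = γ12. The net rotation is 1*pi (after discarding 1 full turn, each of which contributes a factor -1 to the rotor); the rotor keeps the half-angle phase exactly.
Answer: γ12


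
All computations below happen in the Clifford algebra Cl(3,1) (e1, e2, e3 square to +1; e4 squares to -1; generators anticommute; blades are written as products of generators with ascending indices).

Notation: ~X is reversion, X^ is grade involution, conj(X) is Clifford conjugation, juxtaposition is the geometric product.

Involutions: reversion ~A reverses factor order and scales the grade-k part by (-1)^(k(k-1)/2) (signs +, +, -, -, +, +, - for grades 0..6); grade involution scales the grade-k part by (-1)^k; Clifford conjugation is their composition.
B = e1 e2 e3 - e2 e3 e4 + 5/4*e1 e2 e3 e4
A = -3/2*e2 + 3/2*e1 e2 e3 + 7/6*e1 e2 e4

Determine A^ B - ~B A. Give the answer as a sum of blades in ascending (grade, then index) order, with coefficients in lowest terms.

first term: 3/2 + 35/24*e3 + 15/8*e4 - 8/3*e1 e3 - 3/2*e1 e4 - 8/3*e3 e4 - 15/8*e1 e3 e4
second term: 3/2 + 35/24*e3 + 15/8*e4 - 1/3*e1 e3 + 3/2*e1 e4 - 1/3*e3 e4 - 15/8*e1 e3 e4
Answer: -7/3*e1 e3 - 3*e1 e4 - 7/3*e3 e4


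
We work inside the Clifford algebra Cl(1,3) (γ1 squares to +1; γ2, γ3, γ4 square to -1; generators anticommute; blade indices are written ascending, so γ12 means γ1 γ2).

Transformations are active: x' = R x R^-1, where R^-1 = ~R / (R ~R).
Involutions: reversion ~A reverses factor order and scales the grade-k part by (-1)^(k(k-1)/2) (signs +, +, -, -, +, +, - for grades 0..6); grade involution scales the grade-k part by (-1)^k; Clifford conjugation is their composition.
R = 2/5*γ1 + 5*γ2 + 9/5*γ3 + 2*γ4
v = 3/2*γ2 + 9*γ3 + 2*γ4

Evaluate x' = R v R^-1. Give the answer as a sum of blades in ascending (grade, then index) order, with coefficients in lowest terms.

~R = 2/5*γ1 + 5*γ2 + 9/5*γ3 + 2*γ4, and R ~R = -802/25, so R^-1 = ~R / (-802/25).
R v = -277/10 + 3/5*γ12 + 18/5*γ13 + 4/5*γ14 + 423/10*γ23 + 7*γ24 - 72/5*γ34
Answer: 277/401*γ1 + 2861/401*γ2 - 4725/802*γ3 + 583/401*γ4


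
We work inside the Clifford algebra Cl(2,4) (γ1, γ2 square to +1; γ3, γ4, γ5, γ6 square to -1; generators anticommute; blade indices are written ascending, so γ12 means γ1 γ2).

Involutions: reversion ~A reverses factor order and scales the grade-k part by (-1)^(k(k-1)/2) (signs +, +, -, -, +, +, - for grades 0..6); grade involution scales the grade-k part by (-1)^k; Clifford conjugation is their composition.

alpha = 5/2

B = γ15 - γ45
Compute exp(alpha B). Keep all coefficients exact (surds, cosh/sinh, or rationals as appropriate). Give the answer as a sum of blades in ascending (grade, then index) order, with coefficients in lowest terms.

B^2 term by term: the squares give (1)^2*(γ15)^2 + (-1)^2*(γ45)^2 = 1*(+1) + 1*(-1) = 0 (each basis 2-blade squares to minus the product of its generators' squares); cross terms between blades sharing an index anticommute and cancel. So B^2 = 0.
B^2 = 0, hence only two terms survive: exp(alpha B) = 1 + alpha B (parabolic case).
Answer: 1 + 5/2*γ15 - 5/2*γ45


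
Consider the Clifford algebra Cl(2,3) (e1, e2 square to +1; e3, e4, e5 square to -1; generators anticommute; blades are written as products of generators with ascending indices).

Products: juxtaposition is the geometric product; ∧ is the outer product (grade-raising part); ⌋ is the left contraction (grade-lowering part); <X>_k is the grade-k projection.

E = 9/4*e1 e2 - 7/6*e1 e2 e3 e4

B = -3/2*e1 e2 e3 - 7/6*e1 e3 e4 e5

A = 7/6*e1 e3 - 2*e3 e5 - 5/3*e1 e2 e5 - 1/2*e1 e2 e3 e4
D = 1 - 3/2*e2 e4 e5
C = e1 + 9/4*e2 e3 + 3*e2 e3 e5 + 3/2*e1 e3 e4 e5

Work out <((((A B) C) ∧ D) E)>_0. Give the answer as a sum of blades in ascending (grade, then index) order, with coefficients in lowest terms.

step 1: 7/4*e2 - 3/4*e4 + 7/3*e1 e4 + 7/12*e2 e5 + 5/2*e3 e5 - 49/36*e4 e5 + 3*e1 e2 e5 - 35/18*e2 e3 e4
step 2: -15/2*e2 + 35/16*e3 - 161/24*e4 - 7/4*e1 e2 - 167/24*e1 e3 + 9/2*e1 e4 + 69/8*e2 e5 + 49/16*e3 e5 - 35/6*e4 e5 - 7/3*e1 e2 e5 + 83/8*e1 e3 e5 - 49/36*e1 e4 e5 - 101/48*e2 e3 e4 + 455/72*e1 e2 e3 e4 - 85/16*e2 e3 e4 e5 + 35/8*e1 e2 e3 e4 e5
step 3: -15/2*e2 + 35/16*e3 - 161/24*e4 - 7/4*e1 e2 - 167/24*e1 e3 + 9/2*e1 e4 + 69/8*e2 e5 + 49/16*e3 e5 - 35/6*e4 e5 - 7/3*e1 e2 e5 + 83/8*e1 e3 e5 - 49/36*e1 e4 e5 - 101/48*e2 e3 e4 + 455/72*e1 e2 e3 e4 - 65/32*e2 e3 e4 e5 - 97/16*e1 e2 e3 e4 e5
step 4: -371/108 + 5567/288*e1 + 1183/96*e5 - 3271/192*e1 e5 - 669/32*e2 e3 + 289/144*e2 e4 - 1561/96*e3 e4 + 7343/576*e1 e2 e3 - 301/24*e1 e2 e4 - 257/64*e1 e3 e4 + 21541/864*e2 e3 e5 + 217/24*e2 e4 e5 + 6289/576*e3 e4 e5 + 7889/576*e1 e2 e3 e5 - 917/96*e1 e2 e4 e5 + 1873/128*e1 e3 e4 e5
step 5: -371/108
Answer: -371/108


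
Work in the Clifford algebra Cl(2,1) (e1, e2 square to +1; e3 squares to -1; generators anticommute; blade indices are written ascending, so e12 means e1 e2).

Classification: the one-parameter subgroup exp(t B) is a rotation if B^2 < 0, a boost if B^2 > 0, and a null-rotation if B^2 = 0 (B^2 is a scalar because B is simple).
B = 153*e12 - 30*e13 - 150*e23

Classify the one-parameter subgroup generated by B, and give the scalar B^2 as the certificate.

B^2 term by term: the squares give (153)^2*(e12)^2 + (-30)^2*(e13)^2 + (-150)^2*(e23)^2 = 23409*(-1) + 900*(+1) + 22500*(+1) = -9 (each basis 2-blade squares to minus the product of its generators' squares); cross terms between blades sharing an index anticommute and cancel. So B^2 = -9.
Answer: rotation, certificate B^2 = -9. No conjugation can change B^2 = -9; the sign gives the class.


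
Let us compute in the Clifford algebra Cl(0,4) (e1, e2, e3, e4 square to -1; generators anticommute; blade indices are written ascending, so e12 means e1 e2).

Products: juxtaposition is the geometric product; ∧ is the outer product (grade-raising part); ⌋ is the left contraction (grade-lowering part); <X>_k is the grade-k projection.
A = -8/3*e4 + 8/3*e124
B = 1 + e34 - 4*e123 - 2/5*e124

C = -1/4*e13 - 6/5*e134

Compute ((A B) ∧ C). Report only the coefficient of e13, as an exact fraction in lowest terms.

step 1: -16/15 - 8/3*e3 - 8/3*e4 - 16/15*e12 - 32/3*e34 + 8/3*e123 + 8/3*e124 - 32/3*e1234
step 2: 4/15*e13 + 146/75*e134
Answer: 4/15


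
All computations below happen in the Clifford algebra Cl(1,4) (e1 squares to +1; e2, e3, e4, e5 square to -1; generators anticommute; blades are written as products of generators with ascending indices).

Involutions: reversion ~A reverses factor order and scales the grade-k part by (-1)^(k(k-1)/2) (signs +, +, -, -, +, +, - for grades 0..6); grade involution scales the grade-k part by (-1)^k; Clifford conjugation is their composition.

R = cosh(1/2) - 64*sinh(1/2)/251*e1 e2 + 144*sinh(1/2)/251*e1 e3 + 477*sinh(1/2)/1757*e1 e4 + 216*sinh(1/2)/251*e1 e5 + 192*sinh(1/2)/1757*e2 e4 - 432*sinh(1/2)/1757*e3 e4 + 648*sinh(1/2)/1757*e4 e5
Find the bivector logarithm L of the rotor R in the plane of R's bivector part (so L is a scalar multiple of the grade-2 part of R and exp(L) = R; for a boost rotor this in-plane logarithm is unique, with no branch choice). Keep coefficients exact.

The scalar part of R is cosh(1/2), which fixes the rapidity magnitude through cosh (cosh is even, so it cannot fix the sign — the bivector part carries that); dividing the bivector part by sinh of the rapidity gives the plane, and L = rapidity * plane, where the joint sign ambiguity of (rapidity, plane) cancels in the product.
Concretely: cosh(rapidity) = cosh(1/2) gives rapidity = ±1/2, and since rapidity/sinh(rapidity) is even the sign is immaterial: L = (rapidity/sinh(rapidity)) * <R>_2 = (1/(2*sinh(1/2))) * <R>_2.
Answer: -32/251*e1 e2 + 72/251*e1 e3 + 477/3514*e1 e4 + 108/251*e1 e5 + 96/1757*e2 e4 - 216/1757*e3 e4 + 324/1757*e4 e5


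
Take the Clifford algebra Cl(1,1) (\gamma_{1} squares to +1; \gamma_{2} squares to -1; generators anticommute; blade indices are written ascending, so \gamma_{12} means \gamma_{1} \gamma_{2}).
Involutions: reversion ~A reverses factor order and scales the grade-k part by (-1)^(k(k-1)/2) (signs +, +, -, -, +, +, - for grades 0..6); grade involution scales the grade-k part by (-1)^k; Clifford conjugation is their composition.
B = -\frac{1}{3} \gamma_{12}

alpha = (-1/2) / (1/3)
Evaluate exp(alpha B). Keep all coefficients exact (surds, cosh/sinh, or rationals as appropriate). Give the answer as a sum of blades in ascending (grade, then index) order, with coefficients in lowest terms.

B^2 = (-\frac{1}{3})^2*(\gamma_{12})^2 = \frac{1}{9}*(+1) = \frac{1}{9} (a basis 2-blade squares to minus the product of its generators' squares).
B^2 = \frac{1}{9} — the positive square puts this in the hyperbolic regime; l = \frac{1}{3}, alpha*l = - \frac{1}{2}, so exp(alpha B) = cosh(- \frac{1}{2}) + (sinh(- \frac{1}{2})/(\frac{1}{3}))*B = \cosh{\left(\frac{1}{2} \right)} + (- 3 \sinh{\left(\frac{1}{2} \right)})*B.
Answer: \cosh{\left(\frac{1}{2} \right)} + \sinh{\left(\frac{1}{2} \right)} \gamma_{12}


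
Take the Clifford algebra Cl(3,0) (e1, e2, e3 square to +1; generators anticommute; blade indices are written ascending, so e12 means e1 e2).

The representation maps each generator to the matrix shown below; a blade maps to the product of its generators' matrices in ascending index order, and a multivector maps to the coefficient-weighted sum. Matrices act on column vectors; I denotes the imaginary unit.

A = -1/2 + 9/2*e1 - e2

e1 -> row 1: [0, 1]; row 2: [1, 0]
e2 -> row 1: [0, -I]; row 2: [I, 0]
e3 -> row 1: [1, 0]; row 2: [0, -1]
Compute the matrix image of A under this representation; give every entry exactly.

M = (-1/2)*1 + (9/2)*rho(e1) + (-1)*rho(e2), summed entrywise (1 is the identity matrix):
Answer: row 1: [-1/2, 9/2 + I]; row 2: [9/2 - I, -1/2]


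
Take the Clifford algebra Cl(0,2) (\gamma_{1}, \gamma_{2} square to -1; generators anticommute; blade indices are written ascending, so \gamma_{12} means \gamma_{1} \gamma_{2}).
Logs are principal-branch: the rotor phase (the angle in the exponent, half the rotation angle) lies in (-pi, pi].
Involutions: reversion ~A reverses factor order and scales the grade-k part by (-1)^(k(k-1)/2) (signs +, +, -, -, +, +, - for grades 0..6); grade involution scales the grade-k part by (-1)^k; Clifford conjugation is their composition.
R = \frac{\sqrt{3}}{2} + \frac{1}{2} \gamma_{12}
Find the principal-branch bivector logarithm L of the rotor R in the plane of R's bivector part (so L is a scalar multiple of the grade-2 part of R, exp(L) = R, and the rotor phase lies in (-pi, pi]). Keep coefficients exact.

The scalar part of R is \frac{\sqrt{3}}{2}, and that scalar determines the rotor phase on the principal branch; recovering the unit plane as bivector-part over sine of the phase gives L = phase * plane.
Concretely: cos(phase) = \frac{\sqrt{3}}{2} gives phase = ±\frac{\pi}{6}, and since phase/sin(phase) is even the sign is immaterial: L = (phase/sin(phase)) * <R>_2 = (\frac{\pi}{3}) * <R>_2.
Answer: \frac{\pi}{6} \gamma_{12}


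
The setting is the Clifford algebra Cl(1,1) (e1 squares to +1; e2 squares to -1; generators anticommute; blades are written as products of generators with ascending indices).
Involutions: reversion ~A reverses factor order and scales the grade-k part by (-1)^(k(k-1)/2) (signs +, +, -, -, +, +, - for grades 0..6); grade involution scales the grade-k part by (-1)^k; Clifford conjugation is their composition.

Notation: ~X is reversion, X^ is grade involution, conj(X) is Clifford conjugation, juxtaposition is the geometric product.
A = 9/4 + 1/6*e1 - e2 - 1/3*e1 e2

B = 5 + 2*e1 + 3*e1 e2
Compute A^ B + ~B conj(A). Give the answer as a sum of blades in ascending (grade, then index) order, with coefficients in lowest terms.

first term: 119/12 + 20/3*e1 + 31/6*e2 + 37/12*e1 e2
second term: 119/12 + 20/3*e1 + 31/6*e2 - 37/12*e1 e2
Answer: 119/6 + 40/3*e1 + 31/3*e2


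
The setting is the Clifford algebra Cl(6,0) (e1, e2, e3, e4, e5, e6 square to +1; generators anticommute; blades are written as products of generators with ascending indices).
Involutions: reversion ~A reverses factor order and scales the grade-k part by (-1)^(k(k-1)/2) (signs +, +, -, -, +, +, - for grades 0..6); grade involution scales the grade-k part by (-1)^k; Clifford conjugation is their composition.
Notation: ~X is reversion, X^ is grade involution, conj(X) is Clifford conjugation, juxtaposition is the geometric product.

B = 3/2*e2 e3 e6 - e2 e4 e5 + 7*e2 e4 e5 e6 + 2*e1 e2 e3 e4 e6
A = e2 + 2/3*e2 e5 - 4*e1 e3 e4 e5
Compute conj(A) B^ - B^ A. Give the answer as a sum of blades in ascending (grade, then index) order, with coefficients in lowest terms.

first term: -2/3*e4 + 3/2*e3 e6 - e4 e5 - 14/3*e4 e6 - 4*e1 e2 e3 - 8*e2 e5 e6 + e3 e5 e6 - 7*e4 e5 e6 - 28*e1 e2 e3 e6 - 2*e1 e3 e4 e6 - 6*e1 e2 e4 e5 e6 - 4/3*e1 e3 e4 e5 e6
second term: 2/3*e4 - 3/2*e3 e6 + e4 e5 + 14/3*e4 e6 - 4*e1 e2 e3 + 8*e2 e5 e6 + e3 e5 e6 - 7*e4 e5 e6 - 28*e1 e2 e3 e6 + 2*e1 e3 e4 e6 + 6*e1 e2 e4 e5 e6 - 4/3*e1 e3 e4 e5 e6
Answer: -4/3*e4 + 3*e3 e6 - 2*e4 e5 - 28/3*e4 e6 - 16*e2 e5 e6 - 4*e1 e3 e4 e6 - 12*e1 e2 e4 e5 e6


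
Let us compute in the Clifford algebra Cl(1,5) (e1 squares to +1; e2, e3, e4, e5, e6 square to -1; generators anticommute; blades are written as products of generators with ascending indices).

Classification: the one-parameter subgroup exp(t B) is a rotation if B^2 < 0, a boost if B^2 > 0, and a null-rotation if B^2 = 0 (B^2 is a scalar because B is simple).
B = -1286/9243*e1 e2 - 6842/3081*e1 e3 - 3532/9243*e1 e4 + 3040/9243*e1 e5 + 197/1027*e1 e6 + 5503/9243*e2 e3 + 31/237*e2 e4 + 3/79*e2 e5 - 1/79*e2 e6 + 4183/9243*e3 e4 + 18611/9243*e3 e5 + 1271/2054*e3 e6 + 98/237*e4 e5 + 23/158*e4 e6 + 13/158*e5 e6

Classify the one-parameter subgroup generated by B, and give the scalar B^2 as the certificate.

B^2 term by term: the squares give (-1286/9243)^2*(e1 e2)^2 + (-6842/3081)^2*(e1 e3)^2 + (-3532/9243)^2*(e1 e4)^2 + (3040/9243)^2*(e1 e5)^2 + (197/1027)^2*(e1 e6)^2 + (5503/9243)^2*(e2 e3)^2 + (31/237)^2*(e2 e4)^2 + (3/79)^2*(e2 e5)^2 + (-1/79)^2*(e2 e6)^2 + (4183/9243)^2*(e3 e4)^2 + (18611/9243)^2*(e3 e5)^2 + (1271/2054)^2*(e3 e6)^2 + (98/237)^2*(e4 e5)^2 + (23/158)^2*(e4 e6)^2 + (13/158)^2*(e5 e6)^2 = 1653796/85433049*(+1) + 46812964/9492561*(+1) + 12475024/85433049*(+1) + 9241600/85433049*(+1) + 38809/1054729*(+1) + 30283009/85433049*(-1) + 961/56169*(-1) + 9/6241*(-1) + 1/6241*(-1) + 17497489/85433049*(-1) + 346369321/85433049*(-1) + 1615441/4218916*(-1) + 9604/56169*(-1) + 529/24964*(-1) + 169/24964*(-1) = 1/36 (each basis 2-blade squares to minus the product of its generators' squares); cross terms between blades sharing an index anticommute and cancel; the commuting (index-disjoint) pairs give grade-4 terms 2*c*c'*(blade product), which cancel blade by blade — e1 e2 e3 e4: -10758676/85433049 + 424204/730197 - 38873192/85433049 = 0; e1 e2 e3 e5: -47867492/85433049 + 13684/81133 + 33458240/85433049 = 0; e1 e2 e3 e6: -1634506/9492561 - 13684/243399 + 2168182/9492561 = 0; e1 e2 e4 e5: -252056/2190591 + 7064/243399 + 188480/2190591 = 0; e1 e2 e4 e6: -29578/730197 - 7064/730197 + 12214/243399 = 0; e1 e2 e5 e6: -1286/56169 + 6080/730197 + 1182/81133 = 0; e1 e3 e4 e5: -1341032/730197 + 131468104/85433049 + 25432640/85433049 = 0; e1 e3 e4 e6: -157366/243399 + 4489172/9492561 + 1648102/9492561 = 0; e1 e3 e5 e6: -6842/18723 - 3863840/9492561 + 7332734/9492561 = 0; e1 e4 e5 e6: -3532/56169 - 69920/730197 + 38612/243399 = 0; e2 e3 e4 e5: 1078588/2190591 - 1153882/2190591 + 8366/243399 = 0; e2 e3 e4 e6: 126569/730197 - 39401/243399 - 8366/730197 = 0; e2 e3 e5 e6: 5503/56169 - 3813/81133 - 37222/730197 = 0; e2 e4 e5 e6: 403/18723 - 69/6241 - 196/18723 = 0; e3 e4 e5 e6: 4183/56169 - 428053/730197 + 124558/243399 = 0 — confirming B is simple. So B^2 = 1/36.
Answer: boost, certificate B^2 = 1/36. The class reads off the invariant scalar 1/36 directly.


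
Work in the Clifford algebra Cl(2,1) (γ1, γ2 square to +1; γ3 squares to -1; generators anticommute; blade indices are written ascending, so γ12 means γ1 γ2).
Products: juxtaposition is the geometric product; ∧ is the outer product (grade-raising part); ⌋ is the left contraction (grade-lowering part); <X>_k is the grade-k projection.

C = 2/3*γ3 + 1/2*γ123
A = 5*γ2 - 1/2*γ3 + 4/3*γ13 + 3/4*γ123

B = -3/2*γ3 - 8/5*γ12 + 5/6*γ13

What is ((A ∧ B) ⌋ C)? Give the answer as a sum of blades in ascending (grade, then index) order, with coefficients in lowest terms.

step 1: -15/2*γ23 - 101/30*γ123
step 2: -101/60 - 15/4*γ1
Answer: -101/60 - 15/4*γ1


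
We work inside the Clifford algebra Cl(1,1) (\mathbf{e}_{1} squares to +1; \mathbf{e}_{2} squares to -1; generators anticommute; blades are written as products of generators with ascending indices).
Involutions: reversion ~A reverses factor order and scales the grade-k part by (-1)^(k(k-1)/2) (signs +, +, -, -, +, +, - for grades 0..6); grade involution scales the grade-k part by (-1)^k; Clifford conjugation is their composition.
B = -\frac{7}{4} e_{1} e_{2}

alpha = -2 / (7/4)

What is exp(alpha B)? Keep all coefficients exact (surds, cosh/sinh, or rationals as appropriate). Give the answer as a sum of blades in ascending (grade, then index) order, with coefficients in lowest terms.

B^2 = (-\frac{7}{4})^2*(e_{1} e_{2})^2 = \frac{49}{16}*(+1) = \frac{49}{16} (a basis 2-blade squares to minus the product of its generators' squares).
B^2 = \frac{49}{16} — the positive square puts this in the hyperbolic regime; l = \frac{7}{4}, alpha*l = -2, so exp(alpha B) = cosh(-2) + (sinh(-2)/(\frac{7}{4}))*B = \cosh{\left(2 \right)} + (- \frac{4 \sinh{\left(2 \right)}}{7})*B.
Answer: \cosh{\left(2 \right)} + \sinh{\left(2 \right)} e_{1} e_{2}


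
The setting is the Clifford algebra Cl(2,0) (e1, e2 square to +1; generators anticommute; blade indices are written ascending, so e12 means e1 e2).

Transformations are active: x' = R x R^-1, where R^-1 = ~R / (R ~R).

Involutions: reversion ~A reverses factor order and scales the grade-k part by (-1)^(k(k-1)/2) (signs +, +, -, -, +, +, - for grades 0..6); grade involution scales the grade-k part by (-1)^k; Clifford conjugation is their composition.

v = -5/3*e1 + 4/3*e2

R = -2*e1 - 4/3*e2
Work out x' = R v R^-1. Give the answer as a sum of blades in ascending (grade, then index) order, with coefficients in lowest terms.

~R = -2*e1 - 4/3*e2, and R ~R = 52/9, so R^-1 = ~R / (52/9).
R v = 14/9 - 44/9*e12
Answer: 23/39*e1 - 80/39*e2


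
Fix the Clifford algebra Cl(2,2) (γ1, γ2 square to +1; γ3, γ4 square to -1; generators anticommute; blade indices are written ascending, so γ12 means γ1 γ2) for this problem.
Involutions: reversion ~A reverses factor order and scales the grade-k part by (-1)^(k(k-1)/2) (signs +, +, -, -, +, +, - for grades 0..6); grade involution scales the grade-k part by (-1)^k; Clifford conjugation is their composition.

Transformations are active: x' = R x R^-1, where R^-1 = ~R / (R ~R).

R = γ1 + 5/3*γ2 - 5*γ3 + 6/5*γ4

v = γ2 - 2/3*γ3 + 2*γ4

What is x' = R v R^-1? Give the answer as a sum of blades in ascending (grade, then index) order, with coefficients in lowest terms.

~R = γ1 + 5/3*γ2 - 5*γ3 + 6/5*γ4, and R ~R = -5099/225, so R^-1 = ~R / (-5099/225).
R v = -61/15 + γ12 - 2/3*γ13 + 2*γ14 + 35/9*γ23 + 32/15*γ24 - 46/5*γ34
Answer: 1830/5099*γ1 - 2049/5099*γ2 - 17252/15297*γ3 - 8002/5099*γ4


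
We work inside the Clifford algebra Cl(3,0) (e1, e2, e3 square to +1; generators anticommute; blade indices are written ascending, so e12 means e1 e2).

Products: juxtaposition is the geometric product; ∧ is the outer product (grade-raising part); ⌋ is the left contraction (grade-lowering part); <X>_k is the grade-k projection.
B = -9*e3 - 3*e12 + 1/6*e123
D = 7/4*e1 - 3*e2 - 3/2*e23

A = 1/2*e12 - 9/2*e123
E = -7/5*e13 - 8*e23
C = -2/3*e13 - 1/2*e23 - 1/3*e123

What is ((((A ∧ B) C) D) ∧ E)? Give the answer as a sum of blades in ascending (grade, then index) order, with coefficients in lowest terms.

step 1: -9/2*e123
step 2: -3/2 - 9/4*e1 + 3*e2
step 3: -207/16 - 21/8*e1 + 9/2*e2 - 9/2*e3 + 3/2*e12 + 9/4*e23 + 27/8*e123
step 4: 1449/80*e13 + 207/2*e23 + 273/10*e123
Answer: 1449/80*e13 + 207/2*e23 + 273/10*e123


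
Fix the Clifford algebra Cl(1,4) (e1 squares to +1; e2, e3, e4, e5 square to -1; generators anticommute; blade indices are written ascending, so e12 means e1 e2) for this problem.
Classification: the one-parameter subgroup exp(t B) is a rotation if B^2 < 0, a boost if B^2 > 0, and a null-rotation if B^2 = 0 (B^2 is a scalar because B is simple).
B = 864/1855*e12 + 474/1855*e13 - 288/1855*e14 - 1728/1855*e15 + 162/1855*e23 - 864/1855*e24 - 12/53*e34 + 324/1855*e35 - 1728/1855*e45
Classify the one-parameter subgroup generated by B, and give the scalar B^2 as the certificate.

B^2 term by term: the squares give (864/1855)^2*(e12)^2 + (474/1855)^2*(e13)^2 + (-288/1855)^2*(e14)^2 + (-1728/1855)^2*(e15)^2 + (162/1855)^2*(e23)^2 + (-864/1855)^2*(e24)^2 + (-12/53)^2*(e34)^2 + (324/1855)^2*(e35)^2 + (-1728/1855)^2*(e45)^2 = 746496/3441025*(+1) + 224676/3441025*(+1) + 82944/3441025*(+1) + 2985984/3441025*(+1) + 26244/3441025*(-1) + 746496/3441025*(-1) + 144/2809*(-1) + 104976/3441025*(-1) + 2985984/3441025*(-1) = 0 (each basis 2-blade squares to minus the product of its generators' squares); cross terms between blades sharing an index anticommute and cancel; the commuting (index-disjoint) pairs give grade-4 terms 2*c*c'*(blade product), which cancel blade by blade — e1234: -20736/98315 + 819072/3441025 - 93312/3441025 = 0; e1235: 559872/3441025 - 559872/3441025 = 0; e1245: -2985984/3441025 + 2985984/3441025 = 0; e1345: -1638144/3441025 + 186624/3441025 + 41472/98315 = 0; e2345: -559872/3441025 + 559872/3441025 = 0 — confirming B is simple. So B^2 = 0.
Answer: null-rotation, certificate B^2 = 0. Check the certificate: B^2 = 0, and that sign is decisive whatever form B takes.


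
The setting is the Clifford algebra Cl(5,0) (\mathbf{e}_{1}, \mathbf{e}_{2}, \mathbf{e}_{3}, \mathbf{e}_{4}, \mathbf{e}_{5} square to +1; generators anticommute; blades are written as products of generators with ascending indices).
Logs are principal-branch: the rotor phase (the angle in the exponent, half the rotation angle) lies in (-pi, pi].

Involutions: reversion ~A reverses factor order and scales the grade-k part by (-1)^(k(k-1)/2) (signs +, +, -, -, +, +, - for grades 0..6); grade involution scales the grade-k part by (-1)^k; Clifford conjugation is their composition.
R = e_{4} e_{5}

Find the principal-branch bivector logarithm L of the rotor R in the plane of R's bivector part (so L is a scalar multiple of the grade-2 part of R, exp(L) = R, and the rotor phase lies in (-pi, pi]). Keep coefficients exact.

The scalar part of R is 0, so the principal-branch rotor phase is pinned; divide the bivector part by its sine to get the unit plane — L is the phase times that plane.
Concretely: cos(phase) = 0 gives phase = ±\frac{\pi}{2}, and since phase/sin(phase) is even the sign is immaterial: L = (phase/sin(phase)) * <R>_2 = (\frac{\pi}{2}) * <R>_2.
Answer: \frac{\pi}{2} e_{4} e_{5}


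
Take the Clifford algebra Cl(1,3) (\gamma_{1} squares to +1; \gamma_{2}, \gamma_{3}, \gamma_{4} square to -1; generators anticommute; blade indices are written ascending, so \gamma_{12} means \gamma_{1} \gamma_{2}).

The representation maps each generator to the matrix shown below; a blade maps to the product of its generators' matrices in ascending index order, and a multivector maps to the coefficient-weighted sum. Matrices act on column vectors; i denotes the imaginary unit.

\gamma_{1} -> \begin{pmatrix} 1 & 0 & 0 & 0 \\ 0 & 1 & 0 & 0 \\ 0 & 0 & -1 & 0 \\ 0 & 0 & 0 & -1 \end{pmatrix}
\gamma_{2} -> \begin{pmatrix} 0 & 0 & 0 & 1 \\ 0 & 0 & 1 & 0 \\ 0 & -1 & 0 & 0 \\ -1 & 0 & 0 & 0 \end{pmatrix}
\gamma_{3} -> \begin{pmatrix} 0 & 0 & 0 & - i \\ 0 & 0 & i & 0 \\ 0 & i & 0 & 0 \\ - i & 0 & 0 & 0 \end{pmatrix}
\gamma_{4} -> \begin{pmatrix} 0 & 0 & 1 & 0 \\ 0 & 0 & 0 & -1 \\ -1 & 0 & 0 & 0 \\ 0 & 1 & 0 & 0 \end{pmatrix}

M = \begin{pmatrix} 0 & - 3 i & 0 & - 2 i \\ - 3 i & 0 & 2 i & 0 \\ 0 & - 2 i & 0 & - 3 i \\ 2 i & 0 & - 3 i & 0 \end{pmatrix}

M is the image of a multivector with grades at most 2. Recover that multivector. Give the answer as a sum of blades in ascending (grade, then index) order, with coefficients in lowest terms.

Method: the blade images are trace-orthogonal — tr(rho(e_A) rho(e_B)^-1) = 4 if A = B and 0 otherwise — and rho(e_A)^-1 = (e_A)^2 * rho(e_A) with (e_A)^2 = +1 or -1, so the coefficient of e_A in the preimage is (e_A)^2 * tr(M rho(e_A))/4.
Nonzero projections over blades of grade <= 2: \gamma_{13}: (\gamma_{13})^2 = +1, tr(M rho(\gamma_{13})) = 8, coefficient 2; \gamma_{34}: (\gamma_{34})^2 = -1, tr(M rho(\gamma_{34})) = -12, coefficient 3. Every other blade of grade <= 2 projects to 0.
Answer: 2 \gamma_{13} + 3 \gamma_{34}


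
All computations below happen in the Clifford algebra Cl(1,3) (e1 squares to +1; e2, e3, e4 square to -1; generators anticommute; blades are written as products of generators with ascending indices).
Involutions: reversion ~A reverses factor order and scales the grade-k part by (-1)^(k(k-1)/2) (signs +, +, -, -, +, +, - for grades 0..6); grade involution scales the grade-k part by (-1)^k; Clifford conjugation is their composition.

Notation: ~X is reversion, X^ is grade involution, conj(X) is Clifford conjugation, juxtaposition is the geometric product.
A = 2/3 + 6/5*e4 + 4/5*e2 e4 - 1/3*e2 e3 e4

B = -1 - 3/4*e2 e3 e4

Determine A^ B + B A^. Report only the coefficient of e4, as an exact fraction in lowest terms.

first term: -11/12 - 3/5*e3 + 6/5*e4 - 9/10*e2 e3 - 4/5*e2 e4 - 5/6*e2 e3 e4
second term: -11/12 - 3/5*e3 + 6/5*e4 - 9/10*e2 e3 - 4/5*e2 e4 - 5/6*e2 e3 e4
Answer: 12/5


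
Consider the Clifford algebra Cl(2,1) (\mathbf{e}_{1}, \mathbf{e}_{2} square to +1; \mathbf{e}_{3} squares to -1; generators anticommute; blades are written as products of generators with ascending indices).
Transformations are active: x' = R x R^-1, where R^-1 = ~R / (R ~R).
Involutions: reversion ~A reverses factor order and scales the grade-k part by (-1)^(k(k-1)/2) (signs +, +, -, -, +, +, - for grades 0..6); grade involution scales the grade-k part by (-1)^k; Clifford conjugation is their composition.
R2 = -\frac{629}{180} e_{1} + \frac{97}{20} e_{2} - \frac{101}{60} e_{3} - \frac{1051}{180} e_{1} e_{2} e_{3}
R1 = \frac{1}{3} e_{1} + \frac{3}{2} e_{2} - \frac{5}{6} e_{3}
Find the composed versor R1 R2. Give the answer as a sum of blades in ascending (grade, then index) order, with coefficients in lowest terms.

Distribute over the terms of R1 (each basis-blade product reordered to ascending indices, repeated generators contracted through their squares):
(\frac{1}{3} e_{1}) R2 = -\frac{629}{540} + \frac{97}{60} e_{1} e_{2} - \frac{101}{180} e_{1} e_{3} - \frac{1051}{540} e_{2} e_{3}
(\frac{3}{2} e_{2}) R2 = \frac{291}{40} + \frac{629}{120} e_{1} e_{2} + \frac{1051}{120} e_{1} e_{3} - \frac{101}{40} e_{2} e_{3}
(-\frac{5}{6} e_{3}) R2 = -\frac{101}{72} - \frac{1051}{216} e_{1} e_{2} - \frac{629}{216} e_{1} e_{3} + \frac{97}{24} e_{2} e_{3}
Summing the partial products and collecting blades:
Answer: \frac{1271}{270} + \frac{269}{135} e_{1} e_{2} + \frac{1427}{270} e_{1} e_{3} - \frac{58}{135} e_{2} e_{3}


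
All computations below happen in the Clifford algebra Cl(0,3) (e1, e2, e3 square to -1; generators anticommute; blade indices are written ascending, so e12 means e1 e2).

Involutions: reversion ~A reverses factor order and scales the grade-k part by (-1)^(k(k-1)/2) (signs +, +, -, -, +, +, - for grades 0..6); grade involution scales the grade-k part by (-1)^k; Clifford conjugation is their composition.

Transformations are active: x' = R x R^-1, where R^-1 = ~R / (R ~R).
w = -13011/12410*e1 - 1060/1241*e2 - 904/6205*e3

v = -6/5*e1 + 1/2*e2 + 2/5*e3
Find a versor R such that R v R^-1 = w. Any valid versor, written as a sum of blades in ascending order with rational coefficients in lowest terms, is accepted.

R = v + w = -27903/12410*e1 - 879/2482*e2 + 1578/6205*e3 works: the equal norms (-37/20) guarantee its sandwich swaps v into w.
Answer: -27903/12410*e1 - 879/2482*e2 + 1578/6205*e3


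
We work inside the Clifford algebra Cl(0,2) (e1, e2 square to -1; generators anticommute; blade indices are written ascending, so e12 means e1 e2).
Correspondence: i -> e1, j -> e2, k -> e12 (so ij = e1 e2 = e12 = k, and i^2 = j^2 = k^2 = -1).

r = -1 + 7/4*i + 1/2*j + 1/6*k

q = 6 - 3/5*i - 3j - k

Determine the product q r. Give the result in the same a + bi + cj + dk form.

In blades: q = 6 - 3/5*e1 - 3*e2 - e12, r = -1 + 7/4*e1 + 1/2*e2 + 1/6*e12.
Distribute q over r term by term (generator squares from the signature, products reordered to ascending indices): (6)*r = -6 + 21/2*e1 + 3*e2 + e12; (-3/5*e1)*r = 21/20 + 3/5*e1 + 1/10*e2 - 3/10*e12; (-3*e2)*r = 3/2 - 1/2*e1 + 3*e2 + 21/4*e12; (-e12)*r = 1/6 + 1/2*e1 - 7/4*e2 + e12.
Sum: -197/60 + 111/10*e1 + 87/20*e2 + 139/20*e12; translating back through the correspondence:
Answer: -197/60 + 111/10*i + 87/20*j + 139/20*k


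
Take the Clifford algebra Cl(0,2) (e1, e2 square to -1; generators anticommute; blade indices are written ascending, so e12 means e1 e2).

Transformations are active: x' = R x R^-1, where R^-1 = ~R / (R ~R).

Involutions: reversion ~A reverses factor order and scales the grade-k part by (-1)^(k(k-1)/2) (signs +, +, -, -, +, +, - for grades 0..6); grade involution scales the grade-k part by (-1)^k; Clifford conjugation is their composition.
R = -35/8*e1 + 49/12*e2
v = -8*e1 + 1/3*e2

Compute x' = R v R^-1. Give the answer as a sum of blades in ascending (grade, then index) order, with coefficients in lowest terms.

~R = -35/8*e1 + 49/12*e2, and R ~R = -20629/576, so R^-1 = ~R / (-20629/576).
R v = -1309/36 + 749/24*e12
Answer: -372/421*e1 + 10051/1263*e2


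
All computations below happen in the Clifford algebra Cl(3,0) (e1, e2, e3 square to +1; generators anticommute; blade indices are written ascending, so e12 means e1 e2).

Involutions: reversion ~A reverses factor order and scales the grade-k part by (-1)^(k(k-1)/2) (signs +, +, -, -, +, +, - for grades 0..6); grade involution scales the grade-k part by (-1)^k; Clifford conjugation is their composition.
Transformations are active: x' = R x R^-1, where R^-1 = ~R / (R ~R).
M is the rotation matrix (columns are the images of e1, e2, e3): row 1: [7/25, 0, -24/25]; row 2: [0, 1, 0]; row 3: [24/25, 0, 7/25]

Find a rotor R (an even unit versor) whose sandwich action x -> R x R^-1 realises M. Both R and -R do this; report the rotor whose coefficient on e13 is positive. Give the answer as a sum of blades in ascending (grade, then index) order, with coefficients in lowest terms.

Method: write R = a + b12*e12 + b13*e13 + b23*e23 with a^2 + b12^2 + b13^2 + b23^2 = 1 (so R^-1 = ~R). Expanding the columns R e_j ~R gives tr M = 4a^2 - 1 and, from the antisymmetric part, M21 - M12 = -4a*b12, M13 - M31 = 4a*b13, M32 - M23 = -4a*b23.
Here tr M = 39/25, so a^2 = (1 + tr M)/4 = 16/25 and a = ±4/5. Taking a = 4/5: M21 - M12 = 0, M13 - M31 = -48/25, M32 - M23 = 0, giving b12 = 0, b13 = -3/5, b23 = 0, i.e. R = 4/5 - 3/5*e13.
Its e13 coefficient is negative, so report the other preimage -R.
Answer: -4/5 + 3/5*e13. Note: both R and -R realise this M (trace 39/25); the covering map identifies them, and the e13-coefficient sign is the tie-breaker.


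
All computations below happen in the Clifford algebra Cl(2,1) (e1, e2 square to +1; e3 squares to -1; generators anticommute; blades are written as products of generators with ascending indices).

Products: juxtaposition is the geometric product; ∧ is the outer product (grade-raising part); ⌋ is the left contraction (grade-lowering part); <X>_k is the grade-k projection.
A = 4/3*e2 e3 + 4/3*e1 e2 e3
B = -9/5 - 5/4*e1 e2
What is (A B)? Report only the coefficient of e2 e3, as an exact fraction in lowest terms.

step 1: 5/3*e3 + 5/3*e1 e3 - 12/5*e2 e3 - 12/5*e1 e2 e3
Answer: -12/5


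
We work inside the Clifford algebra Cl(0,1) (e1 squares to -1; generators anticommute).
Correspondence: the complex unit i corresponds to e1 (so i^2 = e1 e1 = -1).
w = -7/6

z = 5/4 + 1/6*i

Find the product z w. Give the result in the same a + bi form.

In blades: z = 5/4 + 1/6*e1, w = -7/6.
Distribute z over w term by term (generator squares from the signature, products reordered to ascending indices): (5/4)*w = -35/24; (1/6*e1)*w = -7/36*e1.
Sum: -35/24 - 7/36*e1; translating back through the correspondence:
Answer: -35/24 - 7/36*i


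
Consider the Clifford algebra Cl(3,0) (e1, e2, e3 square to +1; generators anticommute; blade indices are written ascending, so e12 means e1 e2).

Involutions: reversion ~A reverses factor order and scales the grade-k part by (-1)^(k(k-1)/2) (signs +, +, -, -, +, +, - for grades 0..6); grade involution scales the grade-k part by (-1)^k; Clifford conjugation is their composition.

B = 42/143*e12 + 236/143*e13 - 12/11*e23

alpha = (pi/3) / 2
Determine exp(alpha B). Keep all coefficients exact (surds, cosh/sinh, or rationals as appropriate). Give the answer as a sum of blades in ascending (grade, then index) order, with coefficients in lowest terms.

B^2 term by term: the squares give (42/143)^2*(e12)^2 + (236/143)^2*(e13)^2 + (-12/11)^2*(e23)^2 = 1764/20449*(-1) + 55696/20449*(-1) + 144/121*(-1) = -4 (each basis 2-blade squares to minus the product of its generators' squares); cross terms between blades sharing an index anticommute and cancel. So B^2 = -4.
B^2 = -4 — a negative square means the series sums to a rotation: l = 2, alpha*l = pi/3, so exp(alpha B) = cos(pi/3) + (sin(pi/3)/2)*B = 1/2 + (sqrt(3)/4)*B.
Answer: 1/2 + 21*sqrt(3)/286*e12 + 59*sqrt(3)/143*e13 - 3*sqrt(3)/11*e23


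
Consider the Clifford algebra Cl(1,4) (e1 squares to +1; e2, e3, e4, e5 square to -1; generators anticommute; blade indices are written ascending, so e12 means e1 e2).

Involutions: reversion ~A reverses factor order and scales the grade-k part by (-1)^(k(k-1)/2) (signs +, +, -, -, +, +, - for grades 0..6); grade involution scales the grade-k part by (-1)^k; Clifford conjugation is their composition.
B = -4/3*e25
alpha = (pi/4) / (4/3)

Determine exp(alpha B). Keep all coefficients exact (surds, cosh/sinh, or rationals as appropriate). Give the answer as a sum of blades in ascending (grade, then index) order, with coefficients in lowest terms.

B^2 = (-4/3)^2*(e25)^2 = 16/9*(-1) = -16/9 (a basis 2-blade squares to minus the product of its generators' squares).
B^2 = -16/9 — a negative square means the series sums to a rotation: l = 4/3, alpha*l = pi/4, so exp(alpha B) = cos(pi/4) + (sin(pi/4)/(4/3))*B = sqrt(2)/2 + (3*sqrt(2)/8)*B.
Answer: sqrt(2)/2 - sqrt(2)/2*e25


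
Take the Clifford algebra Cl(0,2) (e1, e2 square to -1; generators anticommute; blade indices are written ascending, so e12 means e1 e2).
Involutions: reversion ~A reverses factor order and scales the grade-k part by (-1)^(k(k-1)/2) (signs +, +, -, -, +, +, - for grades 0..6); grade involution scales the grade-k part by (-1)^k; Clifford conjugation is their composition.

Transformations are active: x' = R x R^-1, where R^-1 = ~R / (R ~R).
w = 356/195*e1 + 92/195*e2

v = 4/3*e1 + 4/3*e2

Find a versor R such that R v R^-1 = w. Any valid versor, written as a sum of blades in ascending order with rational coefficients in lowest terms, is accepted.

Since q(v) = q(w) = -32/9, the sum R = v + w = 616/195*e1 + 352/195*e2 does the job whenever invertible.
Answer: 616/195*e1 + 352/195*e2


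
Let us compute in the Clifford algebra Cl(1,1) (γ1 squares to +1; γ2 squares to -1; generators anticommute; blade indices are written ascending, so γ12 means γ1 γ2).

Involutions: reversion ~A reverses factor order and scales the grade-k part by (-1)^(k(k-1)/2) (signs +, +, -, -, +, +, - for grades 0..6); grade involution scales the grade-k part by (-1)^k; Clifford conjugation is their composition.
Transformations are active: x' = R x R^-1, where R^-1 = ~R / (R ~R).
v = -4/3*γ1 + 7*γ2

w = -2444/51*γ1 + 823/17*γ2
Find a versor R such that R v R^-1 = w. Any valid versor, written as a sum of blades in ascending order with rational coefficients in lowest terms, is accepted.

Why this works: both vectors square to -425/9, so q(v) = q(w) and R = v + w = -2512/51*γ1 + 942/17*γ2 carries v to w — its own direction survives, the complement (v - w)/2 flips.
Answer: -2512/51*γ1 + 942/17*γ2


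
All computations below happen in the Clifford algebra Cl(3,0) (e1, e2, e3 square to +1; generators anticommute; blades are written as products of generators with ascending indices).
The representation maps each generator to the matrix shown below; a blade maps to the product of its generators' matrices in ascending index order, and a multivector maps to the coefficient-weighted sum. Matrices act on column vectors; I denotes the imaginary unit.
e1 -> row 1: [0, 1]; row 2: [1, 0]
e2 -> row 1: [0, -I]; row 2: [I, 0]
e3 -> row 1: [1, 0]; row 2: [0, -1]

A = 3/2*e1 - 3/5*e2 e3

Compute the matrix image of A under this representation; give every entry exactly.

Bivector images (products of the table entries): rho(e2 e3) = rho(e2)rho(e3) = row 1: [0, I]; row 2: [I, 0].
M = (3/2)*rho(e1) + (-3/5)*rho(e2 e3), summed entrywise:
Answer: row 1: [0, 3/2 - 3*I/5]; row 2: [3/2 - 3*I/5, 0]


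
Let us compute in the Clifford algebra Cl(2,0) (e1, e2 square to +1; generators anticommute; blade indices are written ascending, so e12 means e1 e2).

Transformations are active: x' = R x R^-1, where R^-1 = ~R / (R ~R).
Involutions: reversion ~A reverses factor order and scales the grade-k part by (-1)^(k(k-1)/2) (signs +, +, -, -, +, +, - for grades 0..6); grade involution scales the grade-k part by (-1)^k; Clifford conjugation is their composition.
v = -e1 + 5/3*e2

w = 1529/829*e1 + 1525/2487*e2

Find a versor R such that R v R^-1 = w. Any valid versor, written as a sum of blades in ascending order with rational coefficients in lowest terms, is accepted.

Sketch: the shared square 34/9 makes R = v + w = 700/829*e1 + 1890/829*e2 the natural versor; its sandwich fixes that direction, negates (v - w)/2, and sends v to w.
Answer: 700/829*e1 + 1890/829*e2


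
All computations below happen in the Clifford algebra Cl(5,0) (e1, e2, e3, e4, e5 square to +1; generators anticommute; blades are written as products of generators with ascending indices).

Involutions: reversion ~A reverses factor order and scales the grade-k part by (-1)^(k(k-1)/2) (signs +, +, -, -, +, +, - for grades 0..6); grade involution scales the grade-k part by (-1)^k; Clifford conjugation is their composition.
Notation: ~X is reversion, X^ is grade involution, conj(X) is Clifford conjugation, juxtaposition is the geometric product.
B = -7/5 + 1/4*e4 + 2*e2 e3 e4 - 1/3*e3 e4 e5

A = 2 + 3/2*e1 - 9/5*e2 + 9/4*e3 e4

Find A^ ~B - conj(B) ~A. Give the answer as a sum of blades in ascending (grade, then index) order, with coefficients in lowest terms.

first term: -14/5 + 21/10*e1 + 99/50*e2 + 9/16*e3 + 1/2*e4 - 3/4*e5 - 3/8*e1 e4 + 9/20*e2 e4 - 27/4*e3 e4 - 4*e2 e3 e4 + 2/3*e3 e4 e5 + 3*e1 e2 e3 e4 - 1/2*e1 e3 e4 e5 + 3/5*e2 e3 e4 e5
second term: -14/5 - 21/10*e1 + 351/50*e2 - 9/16*e3 - 1/2*e4 - 3/4*e5 + 3/8*e1 e4 - 9/20*e2 e4 - 9/20*e3 e4 + 4*e2 e3 e4 - 2/3*e3 e4 e5 - 3*e1 e2 e3 e4 + 1/2*e1 e3 e4 e5 - 3/5*e2 e3 e4 e5
Answer: 21/5*e1 - 126/25*e2 + 9/8*e3 + e4 - 3/4*e1 e4 + 9/10*e2 e4 - 63/10*e3 e4 - 8*e2 e3 e4 + 4/3*e3 e4 e5 + 6*e1 e2 e3 e4 - e1 e3 e4 e5 + 6/5*e2 e3 e4 e5
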